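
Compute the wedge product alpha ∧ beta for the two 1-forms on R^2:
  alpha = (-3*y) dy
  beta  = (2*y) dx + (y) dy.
alpha ∧ beta = (6*y^2) dx ∧ dy

Distribute the wedge, using dx_i ∧ dx_j = -dx_j ∧ dx_i and dx_i ∧ dx_i = 0. For each pair (i, j) with i < j, the coefficient of dx_i ∧ dx_j in alpha ∧ beta is (alpha_i * beta_j - alpha_j * beta_i). Collecting: alpha ∧ beta = (6*y^2) dx ∧ dy.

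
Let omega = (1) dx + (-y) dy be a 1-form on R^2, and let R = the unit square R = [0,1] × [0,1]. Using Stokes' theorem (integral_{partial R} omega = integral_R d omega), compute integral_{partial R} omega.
integral_(partial R) omega = 0

Stokes: integral_partial_R omega = integral_R d omega with d omega = (∂Q/∂x - ∂P/∂y) dx ∧ dy.
  ∂Q/∂x = 0
  ∂P/∂y = 0
  integrand = ∂Q/∂x - ∂P/∂y = 0.
Integrating over R: integral_0^1 integral_0^1 (0) dx dy = 0.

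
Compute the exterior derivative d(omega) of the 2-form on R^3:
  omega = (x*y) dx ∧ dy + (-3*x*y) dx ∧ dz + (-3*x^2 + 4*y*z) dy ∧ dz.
d(omega) = (-3*x) dx ∧ dy ∧ dz

For a 2-form omega = sum_{i<j} g_{ij} dx_i ∧ dx_j, the exterior derivative is
  d(omega) = sum_{i<j} d(g_{ij}) ∧ dx_i ∧ dx_j = sum_{i<j, k} (∂g_{ij}/∂x_k) dx_k ∧ dx_i ∧ dx_j.
Expand each term, using dx_k ∧ dx_i ∧ dx_j = sgn(permutation) dx_{(a)} ∧ dx_{(b)} ∧ dx_{(c)} with (a < b < c) sorted:
  d(-3*x*y) includes (∂/∂y)(-3*x*y) dy = (-3*x) dy, which multiplied by dx ∧ dz gives (3*x) dx ∧ dy ∧ dz
  d(-3*x^2 + 4*y*z) includes (∂/∂x)(-3*x^2 + 4*y*z) dx = (-6*x) dx, which multiplied by dy ∧ dz gives (-6*x) dx ∧ dy ∧ dz
Collecting like 3-forms: d(omega) = (-3*x) dx ∧ dy ∧ dz.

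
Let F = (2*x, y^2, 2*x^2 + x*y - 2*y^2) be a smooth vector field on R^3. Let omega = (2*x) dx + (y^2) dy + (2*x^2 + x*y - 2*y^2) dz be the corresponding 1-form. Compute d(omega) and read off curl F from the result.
d(omega) = (x - 4*y) dy ∧ dz + (-4*x - y) dz ∧ dx + (0) dx ∧ dy; curl F = (x - 4*y, -4*x - y, 0)

d omega = sum_{i<j} (∂f_j/∂x_i - ∂f_i/∂x_j) dx_i ∧ dx_j. Under the identification (dy ∧ dz, dz ∧ dx, dx ∧ dy) ↔ (e_x, e_y, e_z), the coefficients are exactly the components of curl F. Compute:
  ∂R/∂y - ∂Q/∂z = (x - 4*y) - (0) = x - 4*y
  ∂P/∂z - ∂R/∂x = (0) - (4*x + y) = -4*x - y
  ∂Q/∂x - ∂P/∂y = (0) - (0) = 0.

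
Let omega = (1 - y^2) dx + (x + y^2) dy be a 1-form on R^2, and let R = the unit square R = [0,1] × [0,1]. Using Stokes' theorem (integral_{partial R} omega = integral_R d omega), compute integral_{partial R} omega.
integral_(partial R) omega = 2

Stokes: integral_partial_R omega = integral_R d omega with d omega = (∂Q/∂x - ∂P/∂y) dx ∧ dy.
  ∂Q/∂x = 1
  ∂P/∂y = -2*y
  integrand = ∂Q/∂x - ∂P/∂y = 2*y + 1.
Integrating over R: integral_0^1 integral_0^1 (2*y + 1) dx dy = 2.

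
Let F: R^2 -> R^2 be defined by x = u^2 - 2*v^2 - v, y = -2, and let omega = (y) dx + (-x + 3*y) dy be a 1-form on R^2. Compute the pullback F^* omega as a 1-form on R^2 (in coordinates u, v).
F^* omega = (-4*u) du + (8*v + 2) dv

Using F^*(f dg) = (f ∘ F) d(g ∘ F), substitute each coordinate x_i by F_i(u, v) in f_i, and replace dx_i by d F_i = (∂F_i/∂u) du + (∂F_i/∂v) dv.
  For the x component: f_1(F) = -2; d F_1 = (2*u) du + (-4*v - 1) dv
  For the y component: f_2(F) = -u^2 + 2*v^2 + v - 6; d F_2 = (0) du + (0) dv
Combining and collecting du, dv coefficients:
  coeff of du: -4*u
  coeff of dv: 8*v + 2
F^* omega = (-4*u) du + (8*v + 2) dv.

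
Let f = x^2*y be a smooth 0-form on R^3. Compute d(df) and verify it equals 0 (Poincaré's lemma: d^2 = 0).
d(df) = 0

Step 1: df = sum_i (∂f/∂x_i) dx_i = (2*x*y) dx + (x^2) dy + (0) dz.
Step 2: Apply d again. Using the 1-form formula, the coefficient of dx ∧ dy in d(df) is ∂^2 f/∂x ∂y - ∂^2 f/∂y ∂x = (2*x) - (2*x) = 0 (equality of mixed partials for smooth f).
Similarly for dx ∧ dz and dy ∧ dz — all coefficients vanish. So d(df) = 0.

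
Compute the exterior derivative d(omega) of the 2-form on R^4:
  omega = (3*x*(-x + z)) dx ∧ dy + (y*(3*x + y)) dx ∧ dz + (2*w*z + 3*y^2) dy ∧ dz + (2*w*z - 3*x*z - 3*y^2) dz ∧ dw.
d(omega) = (-2*y) dx ∧ dy ∧ dz + (-6*y + 2*z) dy ∧ dz ∧ dw + (-3*z) dx ∧ dz ∧ dw

For a 2-form omega = sum_{i<j} g_{ij} dx_i ∧ dx_j, the exterior derivative is
  d(omega) = sum_{i<j} d(g_{ij}) ∧ dx_i ∧ dx_j = sum_{i<j, k} (∂g_{ij}/∂x_k) dx_k ∧ dx_i ∧ dx_j.
Expand each term, using dx_k ∧ dx_i ∧ dx_j = sgn(permutation) dx_{(a)} ∧ dx_{(b)} ∧ dx_{(c)} with (a < b < c) sorted:
  d(3*x*(-x + z)) includes (∂/∂z)(3*x*(-x + z)) dz = (3*x) dz, which multiplied by dx ∧ dy gives (3*x) dx ∧ dy ∧ dz
  d(y*(3*x + y)) includes (∂/∂y)(y*(3*x + y)) dy = (3*x + 2*y) dy, which multiplied by dx ∧ dz gives (-3*x - 2*y) dx ∧ dy ∧ dz
  d(2*w*z + 3*y^2) includes (∂/∂w)(2*w*z + 3*y^2) dw = (2*z) dw, which multiplied by dy ∧ dz gives (2*z) dy ∧ dz ∧ dw
  d(2*w*z - 3*x*z - 3*y^2) includes (∂/∂x)(2*w*z - 3*x*z - 3*y^2) dx = (-3*z) dx, which multiplied by dz ∧ dw gives (-3*z) dx ∧ dz ∧ dw
  d(2*w*z - 3*x*z - 3*y^2) includes (∂/∂y)(2*w*z - 3*x*z - 3*y^2) dy = (-6*y) dy, which multiplied by dz ∧ dw gives (-6*y) dy ∧ dz ∧ dw
Collecting like 3-forms: d(omega) = (-2*y) dx ∧ dy ∧ dz + (-6*y + 2*z) dy ∧ dz ∧ dw + (-3*z) dx ∧ dz ∧ dw.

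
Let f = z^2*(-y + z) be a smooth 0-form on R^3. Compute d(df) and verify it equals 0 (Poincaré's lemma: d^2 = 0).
d(df) = 0

Step 1: df = sum_i (∂f/∂x_i) dx_i = (0) dx + (-z^2) dy + (z*(-2*y + 3*z)) dz.
Step 2: Apply d again. Using the 1-form formula, the coefficient of dx ∧ dy in d(df) is ∂^2 f/∂x ∂y - ∂^2 f/∂y ∂x = (0) - (0) = 0 (equality of mixed partials for smooth f).
Similarly for dx ∧ dz and dy ∧ dz — all coefficients vanish. So d(df) = 0.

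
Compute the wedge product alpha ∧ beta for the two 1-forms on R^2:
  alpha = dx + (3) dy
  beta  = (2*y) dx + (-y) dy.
alpha ∧ beta = (-7*y) dx ∧ dy

Distribute the wedge, using dx_i ∧ dx_j = -dx_j ∧ dx_i and dx_i ∧ dx_i = 0. For each pair (i, j) with i < j, the coefficient of dx_i ∧ dx_j in alpha ∧ beta is (alpha_i * beta_j - alpha_j * beta_i). Collecting: alpha ∧ beta = (-7*y) dx ∧ dy.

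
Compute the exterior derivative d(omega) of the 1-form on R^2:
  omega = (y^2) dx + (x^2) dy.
d(omega) = (2*x - 2*y) dx ∧ dy

For a 1-form omega = sum_i f_i dx_i, the exterior derivative is
  d(omega) = sum_{i < j} (∂f_j/∂x_i - ∂f_i/∂x_j) dx_i ∧ dx_j.
  coefficient of dx ∧ dy: ∂f_2/∂x - ∂f_1/∂y = ∂(x^2)/∂x - ∂(y^2)/∂y = 2*x - 2*y
Assembling: d(omega) = (2*x - 2*y) dx ∧ dy.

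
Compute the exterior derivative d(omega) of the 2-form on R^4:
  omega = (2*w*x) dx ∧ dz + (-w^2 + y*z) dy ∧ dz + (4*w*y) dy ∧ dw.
d(omega) = (2*x) dx ∧ dz ∧ dw + (-2*w) dy ∧ dz ∧ dw

For a 2-form omega = sum_{i<j} g_{ij} dx_i ∧ dx_j, the exterior derivative is
  d(omega) = sum_{i<j} d(g_{ij}) ∧ dx_i ∧ dx_j = sum_{i<j, k} (∂g_{ij}/∂x_k) dx_k ∧ dx_i ∧ dx_j.
Expand each term, using dx_k ∧ dx_i ∧ dx_j = sgn(permutation) dx_{(a)} ∧ dx_{(b)} ∧ dx_{(c)} with (a < b < c) sorted:
  d(2*w*x) includes (∂/∂w)(2*w*x) dw = (2*x) dw, which multiplied by dx ∧ dz gives (2*x) dx ∧ dz ∧ dw
  d(-w^2 + y*z) includes (∂/∂w)(-w^2 + y*z) dw = (-2*w) dw, which multiplied by dy ∧ dz gives (-2*w) dy ∧ dz ∧ dw
Collecting like 3-forms: d(omega) = (2*x) dx ∧ dz ∧ dw + (-2*w) dy ∧ dz ∧ dw.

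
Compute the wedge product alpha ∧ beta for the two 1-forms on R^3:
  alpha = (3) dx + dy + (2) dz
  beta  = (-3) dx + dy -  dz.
alpha ∧ beta = (6) dx ∧ dy + (3) dx ∧ dz + (-3) dy ∧ dz

Distribute the wedge, using dx_i ∧ dx_j = -dx_j ∧ dx_i and dx_i ∧ dx_i = 0. For each pair (i, j) with i < j, the coefficient of dx_i ∧ dx_j in alpha ∧ beta is (alpha_i * beta_j - alpha_j * beta_i). Collecting: alpha ∧ beta = (6) dx ∧ dy + (3) dx ∧ dz + (-3) dy ∧ dz.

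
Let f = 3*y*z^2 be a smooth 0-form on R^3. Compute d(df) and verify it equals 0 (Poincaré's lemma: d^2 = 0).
d(df) = 0

Step 1: df = sum_i (∂f/∂x_i) dx_i = (0) dx + (3*z^2) dy + (6*y*z) dz.
Step 2: Apply d again. Using the 1-form formula, the coefficient of dx ∧ dy in d(df) is ∂^2 f/∂x ∂y - ∂^2 f/∂y ∂x = (0) - (0) = 0 (equality of mixed partials for smooth f).
Similarly for dx ∧ dz and dy ∧ dz — all coefficients vanish. So d(df) = 0.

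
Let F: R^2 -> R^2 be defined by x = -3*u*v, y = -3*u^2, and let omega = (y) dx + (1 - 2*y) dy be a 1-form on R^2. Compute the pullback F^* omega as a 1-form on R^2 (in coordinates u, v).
F^* omega = (3*u*(-12*u^2 + 3*u*v - 2)) du + (9*u^3) dv

Using F^*(f dg) = (f ∘ F) d(g ∘ F), substitute each coordinate x_i by F_i(u, v) in f_i, and replace dx_i by d F_i = (∂F_i/∂u) du + (∂F_i/∂v) dv.
  For the x component: f_1(F) = -3*u^2; d F_1 = (-3*v) du + (-3*u) dv
  For the y component: f_2(F) = 6*u^2 + 1; d F_2 = (-6*u) du + (0) dv
Combining and collecting du, dv coefficients:
  coeff of du: 3*u*(-12*u^2 + 3*u*v - 2)
  coeff of dv: 9*u^3
F^* omega = (3*u*(-12*u^2 + 3*u*v - 2)) du + (9*u^3) dv.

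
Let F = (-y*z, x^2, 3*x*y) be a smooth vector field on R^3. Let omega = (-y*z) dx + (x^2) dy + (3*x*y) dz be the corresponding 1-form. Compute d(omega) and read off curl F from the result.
d(omega) = (3*x) dy ∧ dz + (-4*y) dz ∧ dx + (2*x + z) dx ∧ dy; curl F = (3*x, -4*y, 2*x + z)

d omega = sum_{i<j} (∂f_j/∂x_i - ∂f_i/∂x_j) dx_i ∧ dx_j. Under the identification (dy ∧ dz, dz ∧ dx, dx ∧ dy) ↔ (e_x, e_y, e_z), the coefficients are exactly the components of curl F. Compute:
  ∂R/∂y - ∂Q/∂z = (3*x) - (0) = 3*x
  ∂P/∂z - ∂R/∂x = (-y) - (3*y) = -4*y
  ∂Q/∂x - ∂P/∂y = (2*x) - (-z) = 2*x + z.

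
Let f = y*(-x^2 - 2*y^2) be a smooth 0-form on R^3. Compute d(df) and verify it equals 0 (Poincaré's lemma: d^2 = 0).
d(df) = 0

Step 1: df = sum_i (∂f/∂x_i) dx_i = (-2*x*y) dx + (-x^2 - 6*y^2) dy + (0) dz.
Step 2: Apply d again. Using the 1-form formula, the coefficient of dx ∧ dy in d(df) is ∂^2 f/∂x ∂y - ∂^2 f/∂y ∂x = (-2*x) - (-2*x) = 0 (equality of mixed partials for smooth f).
Similarly for dx ∧ dz and dy ∧ dz — all coefficients vanish. So d(df) = 0.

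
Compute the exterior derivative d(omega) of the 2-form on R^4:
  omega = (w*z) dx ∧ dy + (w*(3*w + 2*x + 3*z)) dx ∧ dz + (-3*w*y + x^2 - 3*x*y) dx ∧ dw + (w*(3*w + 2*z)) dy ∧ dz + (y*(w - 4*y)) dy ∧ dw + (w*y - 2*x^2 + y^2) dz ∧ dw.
d(omega) = (w) dx ∧ dy ∧ dz + (3*w + 3*x + z) dx ∧ dy ∧ dw + (6*w - 2*x + 3*z) dx ∧ dz ∧ dw + (7*w + 2*y + 2*z) dy ∧ dz ∧ dw

For a 2-form omega = sum_{i<j} g_{ij} dx_i ∧ dx_j, the exterior derivative is
  d(omega) = sum_{i<j} d(g_{ij}) ∧ dx_i ∧ dx_j = sum_{i<j, k} (∂g_{ij}/∂x_k) dx_k ∧ dx_i ∧ dx_j.
Expand each term, using dx_k ∧ dx_i ∧ dx_j = sgn(permutation) dx_{(a)} ∧ dx_{(b)} ∧ dx_{(c)} with (a < b < c) sorted:
  d(w*z) includes (∂/∂z)(w*z) dz = (w) dz, which multiplied by dx ∧ dy gives (w) dx ∧ dy ∧ dz
  d(w*z) includes (∂/∂w)(w*z) dw = (z) dw, which multiplied by dx ∧ dy gives (z) dx ∧ dy ∧ dw
  d(w*(3*w + 2*x + 3*z)) includes (∂/∂w)(w*(3*w + 2*x + 3*z)) dw = (6*w + 2*x + 3*z) dw, which multiplied by dx ∧ dz gives (6*w + 2*x + 3*z) dx ∧ dz ∧ dw
  d(-3*w*y + x^2 - 3*x*y) includes (∂/∂y)(-3*w*y + x^2 - 3*x*y) dy = (-3*w - 3*x) dy, which multiplied by dx ∧ dw gives (3*w + 3*x) dx ∧ dy ∧ dw
  d(w*(3*w + 2*z)) includes (∂/∂w)(w*(3*w + 2*z)) dw = (6*w + 2*z) dw, which multiplied by dy ∧ dz gives (6*w + 2*z) dy ∧ dz ∧ dw
  d(w*y - 2*x^2 + y^2) includes (∂/∂x)(w*y - 2*x^2 + y^2) dx = (-4*x) dx, which multiplied by dz ∧ dw gives (-4*x) dx ∧ dz ∧ dw
  d(w*y - 2*x^2 + y^2) includes (∂/∂y)(w*y - 2*x^2 + y^2) dy = (w + 2*y) dy, which multiplied by dz ∧ dw gives (w + 2*y) dy ∧ dz ∧ dw
Collecting like 3-forms: d(omega) = (w) dx ∧ dy ∧ dz + (3*w + 3*x + z) dx ∧ dy ∧ dw + (6*w - 2*x + 3*z) dx ∧ dz ∧ dw + (7*w + 2*y + 2*z) dy ∧ dz ∧ dw.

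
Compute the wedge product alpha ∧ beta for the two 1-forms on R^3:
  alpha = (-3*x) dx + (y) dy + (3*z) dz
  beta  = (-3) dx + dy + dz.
alpha ∧ beta = (-3*x + 3*y) dx ∧ dy + (-3*x + 9*z) dx ∧ dz + (y - 3*z) dy ∧ dz

Distribute the wedge, using dx_i ∧ dx_j = -dx_j ∧ dx_i and dx_i ∧ dx_i = 0. For each pair (i, j) with i < j, the coefficient of dx_i ∧ dx_j in alpha ∧ beta is (alpha_i * beta_j - alpha_j * beta_i). Collecting: alpha ∧ beta = (-3*x + 3*y) dx ∧ dy + (-3*x + 9*z) dx ∧ dz + (y - 3*z) dy ∧ dz.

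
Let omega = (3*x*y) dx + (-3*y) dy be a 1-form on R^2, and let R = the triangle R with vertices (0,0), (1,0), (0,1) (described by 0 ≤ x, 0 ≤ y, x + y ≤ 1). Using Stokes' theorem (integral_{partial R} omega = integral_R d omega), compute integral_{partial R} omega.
integral_(partial R) omega = -1/2

Stokes: integral_partial_R omega = integral_R d omega with d omega = (∂Q/∂x - ∂P/∂y) dx ∧ dy.
  ∂Q/∂x = 0
  ∂P/∂y = 3*x
  integrand = ∂Q/∂x - ∂P/∂y = -3*x.
Integrating over R: integral_0^1 integral_0^{1-x} (-3*x) dy dx = -1/2.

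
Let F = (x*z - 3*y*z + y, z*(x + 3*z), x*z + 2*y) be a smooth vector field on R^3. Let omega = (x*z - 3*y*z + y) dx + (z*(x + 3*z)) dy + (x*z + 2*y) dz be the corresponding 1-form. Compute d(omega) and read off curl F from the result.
d(omega) = (-x - 6*z + 2) dy ∧ dz + (x - 3*y - z) dz ∧ dx + (4*z - 1) dx ∧ dy; curl F = (-x - 6*z + 2, x - 3*y - z, 4*z - 1)

d omega = sum_{i<j} (∂f_j/∂x_i - ∂f_i/∂x_j) dx_i ∧ dx_j. Under the identification (dy ∧ dz, dz ∧ dx, dx ∧ dy) ↔ (e_x, e_y, e_z), the coefficients are exactly the components of curl F. Compute:
  ∂R/∂y - ∂Q/∂z = (2) - (x + 6*z) = -x - 6*z + 2
  ∂P/∂z - ∂R/∂x = (x - 3*y) - (z) = x - 3*y - z
  ∂Q/∂x - ∂P/∂y = (z) - (1 - 3*z) = 4*z - 1.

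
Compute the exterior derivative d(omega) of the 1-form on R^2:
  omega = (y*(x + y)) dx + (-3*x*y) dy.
d(omega) = (-x - 5*y) dx ∧ dy

For a 1-form omega = sum_i f_i dx_i, the exterior derivative is
  d(omega) = sum_{i < j} (∂f_j/∂x_i - ∂f_i/∂x_j) dx_i ∧ dx_j.
  coefficient of dx ∧ dy: ∂f_2/∂x - ∂f_1/∂y = ∂(-3*x*y)/∂x - ∂(y*(x + y))/∂y = -x - 5*y
Assembling: d(omega) = (-x - 5*y) dx ∧ dy.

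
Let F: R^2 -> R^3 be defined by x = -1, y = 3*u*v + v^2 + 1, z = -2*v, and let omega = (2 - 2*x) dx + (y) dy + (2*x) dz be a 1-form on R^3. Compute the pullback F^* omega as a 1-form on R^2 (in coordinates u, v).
F^* omega = (3*v*(3*u*v + v^2 + 1)) du + (9*u^2*v + 9*u*v^2 + 3*u + 2*v^3 + 2*v + 4) dv

Using F^*(f dg) = (f ∘ F) d(g ∘ F), substitute each coordinate x_i by F_i(u, v) in f_i, and replace dx_i by d F_i = (∂F_i/∂u) du + (∂F_i/∂v) dv.
  For the x component: f_1(F) = 4; d F_1 = (0) du + (0) dv
  For the y component: f_2(F) = 3*u*v + v^2 + 1; d F_2 = (3*v) du + (3*u + 2*v) dv
  For the z component: f_3(F) = -2; d F_3 = (0) du + (-2) dv
Combining and collecting du, dv coefficients:
  coeff of du: 3*v*(3*u*v + v^2 + 1)
  coeff of dv: 9*u^2*v + 9*u*v^2 + 3*u + 2*v^3 + 2*v + 4
F^* omega = (3*v*(3*u*v + v^2 + 1)) du + (9*u^2*v + 9*u*v^2 + 3*u + 2*v^3 + 2*v + 4) dv.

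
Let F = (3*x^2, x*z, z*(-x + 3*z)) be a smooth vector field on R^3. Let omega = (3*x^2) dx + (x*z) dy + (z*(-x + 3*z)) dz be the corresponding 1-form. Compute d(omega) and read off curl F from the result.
d(omega) = (-x) dy ∧ dz + (z) dz ∧ dx + (z) dx ∧ dy; curl F = (-x, z, z)

d omega = sum_{i<j} (∂f_j/∂x_i - ∂f_i/∂x_j) dx_i ∧ dx_j. Under the identification (dy ∧ dz, dz ∧ dx, dx ∧ dy) ↔ (e_x, e_y, e_z), the coefficients are exactly the components of curl F. Compute:
  ∂R/∂y - ∂Q/∂z = (0) - (x) = -x
  ∂P/∂z - ∂R/∂x = (0) - (-z) = z
  ∂Q/∂x - ∂P/∂y = (z) - (0) = z.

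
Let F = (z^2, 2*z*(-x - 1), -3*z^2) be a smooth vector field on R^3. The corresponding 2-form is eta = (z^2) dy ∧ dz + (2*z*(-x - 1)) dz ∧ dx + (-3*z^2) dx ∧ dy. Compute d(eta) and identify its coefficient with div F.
d(eta) = (-6*z) dx ∧ dy ∧ dz; div F = -6*z

For a 2-form in R^3 of the form above, applying d gives a 3-form with coefficient ∂P/∂x + ∂Q/∂y + ∂R/∂z:
  ∂P/∂x = 0
  ∂Q/∂y = 0
  ∂R/∂z = -6*z
Sum = -6*z, which is exactly div F.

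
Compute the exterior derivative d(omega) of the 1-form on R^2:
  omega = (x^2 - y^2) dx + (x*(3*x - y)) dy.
d(omega) = (6*x + y) dx ∧ dy

For a 1-form omega = sum_i f_i dx_i, the exterior derivative is
  d(omega) = sum_{i < j} (∂f_j/∂x_i - ∂f_i/∂x_j) dx_i ∧ dx_j.
  coefficient of dx ∧ dy: ∂f_2/∂x - ∂f_1/∂y = ∂(x*(3*x - y))/∂x - ∂(x^2 - y^2)/∂y = 6*x + y
Assembling: d(omega) = (6*x + y) dx ∧ dy.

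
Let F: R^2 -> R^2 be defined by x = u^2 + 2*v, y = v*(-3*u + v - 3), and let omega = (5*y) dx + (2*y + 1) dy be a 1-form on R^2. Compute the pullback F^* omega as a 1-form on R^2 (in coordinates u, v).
F^* omega = (v*(-30*u^2 + 28*u*v - 30*u - 6*v^2 + 18*v - 3)) du + (18*u^2*v - 18*u*v^2 + 6*u*v - 3*u + 4*v^3 - 8*v^2 - 10*v - 3) dv

Using F^*(f dg) = (f ∘ F) d(g ∘ F), substitute each coordinate x_i by F_i(u, v) in f_i, and replace dx_i by d F_i = (∂F_i/∂u) du + (∂F_i/∂v) dv.
  For the x component: f_1(F) = 5*v*(-3*u + v - 3); d F_1 = (2*u) du + (2) dv
  For the y component: f_2(F) = -6*u*v + 2*v^2 - 6*v + 1; d F_2 = (-3*v) du + (-3*u + 2*v - 3) dv
Combining and collecting du, dv coefficients:
  coeff of du: v*(-30*u^2 + 28*u*v - 30*u - 6*v^2 + 18*v - 3)
  coeff of dv: 18*u^2*v - 18*u*v^2 + 6*u*v - 3*u + 4*v^3 - 8*v^2 - 10*v - 3
F^* omega = (v*(-30*u^2 + 28*u*v - 30*u - 6*v^2 + 18*v - 3)) du + (18*u^2*v - 18*u*v^2 + 6*u*v - 3*u + 4*v^3 - 8*v^2 - 10*v - 3) dv.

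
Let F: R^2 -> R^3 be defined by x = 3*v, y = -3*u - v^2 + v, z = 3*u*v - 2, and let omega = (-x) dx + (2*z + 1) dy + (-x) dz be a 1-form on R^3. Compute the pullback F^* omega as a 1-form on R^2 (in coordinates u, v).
F^* omega = (-18*u*v - 9*v^2 + 9) du + (-12*u*v^2 - 3*u*v - 3*v - 3) dv

Using F^*(f dg) = (f ∘ F) d(g ∘ F), substitute each coordinate x_i by F_i(u, v) in f_i, and replace dx_i by d F_i = (∂F_i/∂u) du + (∂F_i/∂v) dv.
  For the x component: f_1(F) = -3*v; d F_1 = (0) du + (3) dv
  For the y component: f_2(F) = 6*u*v - 3; d F_2 = (-3) du + (1 - 2*v) dv
  For the z component: f_3(F) = -3*v; d F_3 = (3*v) du + (3*u) dv
Combining and collecting du, dv coefficients:
  coeff of du: -18*u*v - 9*v^2 + 9
  coeff of dv: -12*u*v^2 - 3*u*v - 3*v - 3
F^* omega = (-18*u*v - 9*v^2 + 9) du + (-12*u*v^2 - 3*u*v - 3*v - 3) dv.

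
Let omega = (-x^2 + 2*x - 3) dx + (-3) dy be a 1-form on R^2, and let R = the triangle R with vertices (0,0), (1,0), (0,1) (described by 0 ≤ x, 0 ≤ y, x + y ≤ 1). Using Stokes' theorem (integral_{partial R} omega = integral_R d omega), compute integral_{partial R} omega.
integral_(partial R) omega = 0

Stokes: integral_partial_R omega = integral_R d omega with d omega = (∂Q/∂x - ∂P/∂y) dx ∧ dy.
  ∂Q/∂x = 0
  ∂P/∂y = 0
  integrand = ∂Q/∂x - ∂P/∂y = 0.
Integrating over R: integral_0^1 integral_0^{1-x} (0) dy dx = 0.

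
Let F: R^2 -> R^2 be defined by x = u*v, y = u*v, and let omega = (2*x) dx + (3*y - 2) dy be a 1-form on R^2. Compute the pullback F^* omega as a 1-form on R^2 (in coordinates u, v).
F^* omega = (v*(5*u*v - 2)) du + (u*(5*u*v - 2)) dv

Using F^*(f dg) = (f ∘ F) d(g ∘ F), substitute each coordinate x_i by F_i(u, v) in f_i, and replace dx_i by d F_i = (∂F_i/∂u) du + (∂F_i/∂v) dv.
  For the x component: f_1(F) = 2*u*v; d F_1 = (v) du + (u) dv
  For the y component: f_2(F) = 3*u*v - 2; d F_2 = (v) du + (u) dv
Combining and collecting du, dv coefficients:
  coeff of du: v*(5*u*v - 2)
  coeff of dv: u*(5*u*v - 2)
F^* omega = (v*(5*u*v - 2)) du + (u*(5*u*v - 2)) dv.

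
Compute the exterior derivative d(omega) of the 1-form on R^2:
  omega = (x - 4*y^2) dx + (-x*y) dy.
d(omega) = (7*y) dx ∧ dy

For a 1-form omega = sum_i f_i dx_i, the exterior derivative is
  d(omega) = sum_{i < j} (∂f_j/∂x_i - ∂f_i/∂x_j) dx_i ∧ dx_j.
  coefficient of dx ∧ dy: ∂f_2/∂x - ∂f_1/∂y = ∂(-x*y)/∂x - ∂(x - 4*y^2)/∂y = 7*y
Assembling: d(omega) = (7*y) dx ∧ dy.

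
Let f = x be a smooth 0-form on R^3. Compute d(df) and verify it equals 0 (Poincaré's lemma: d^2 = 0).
d(df) = 0

Step 1: df = sum_i (∂f/∂x_i) dx_i = (1) dx + (0) dy + (0) dz.
Step 2: Apply d again. Using the 1-form formula, the coefficient of dx ∧ dy in d(df) is ∂^2 f/∂x ∂y - ∂^2 f/∂y ∂x = (0) - (0) = 0 (equality of mixed partials for smooth f).
Similarly for dx ∧ dz and dy ∧ dz — all coefficients vanish. So d(df) = 0.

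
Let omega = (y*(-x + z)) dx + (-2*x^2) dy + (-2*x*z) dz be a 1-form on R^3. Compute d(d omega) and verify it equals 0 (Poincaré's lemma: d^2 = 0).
d(d omega) = 0

Step 1: d omega = sum_{i<j} (∂f_j/∂x_i - ∂f_i/∂x_j) dx_i ∧ dx_j:
  coeff of dx ∧ dy: -3*x - z
  coeff of dx ∧ dz: -y - 2*z
  coeff of dy ∧ dz: 0
Step 2: Apply d again to each 2-form coefficient. The only possible 3-form in R^3 is dx ∧ dy ∧ dz, with coefficient
  ∂(coeff of dy∧dz)/∂x - ∂(coeff of dx∧dz)/∂y + ∂(coeff of dx∧dy)/∂z
  = ∂/∂x (0) - ∂/∂y (-y - 2*z) + ∂/∂z (-3*x - z).
Each of these terms simplifies to sums of mixed partials that cancel in pairs. The result is 0 (by equality of mixed partials for smooth functions — Schwarz / Clairaut).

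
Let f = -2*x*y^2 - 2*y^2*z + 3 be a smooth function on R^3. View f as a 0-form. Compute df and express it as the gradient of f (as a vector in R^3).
df = (-2*y^2) dx + (4*y*(-x - z)) dy + (-2*y^2) dz; grad f = (-2*y^2, 4*y*(-x - z), -2*y^2)

For a 0-form f, d f = (∂f/∂x) dx + (∂f/∂y) dy + (∂f/∂z) dz. The components of the vector representation are exactly the entries of grad f in Cartesian coordinates:
  ∂f/∂x = -2*y^2
  ∂f/∂y = 4*y*(-x - z)
  ∂f/∂z = -2*y^2.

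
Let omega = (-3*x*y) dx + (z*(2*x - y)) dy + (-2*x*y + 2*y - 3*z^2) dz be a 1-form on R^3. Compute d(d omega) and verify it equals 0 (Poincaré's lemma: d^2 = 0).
d(d omega) = 0

Step 1: d omega = sum_{i<j} (∂f_j/∂x_i - ∂f_i/∂x_j) dx_i ∧ dx_j:
  coeff of dx ∧ dy: 3*x + 2*z
  coeff of dx ∧ dz: -2*y
  coeff of dy ∧ dz: -4*x + y + 2
Step 2: Apply d again to each 2-form coefficient. The only possible 3-form in R^3 is dx ∧ dy ∧ dz, with coefficient
  ∂(coeff of dy∧dz)/∂x - ∂(coeff of dx∧dz)/∂y + ∂(coeff of dx∧dy)/∂z
  = ∂/∂x (-4*x + y + 2) - ∂/∂y (-2*y) + ∂/∂z (3*x + 2*z).
Each of these terms simplifies to sums of mixed partials that cancel in pairs. The result is 0 (by equality of mixed partials for smooth functions — Schwarz / Clairaut).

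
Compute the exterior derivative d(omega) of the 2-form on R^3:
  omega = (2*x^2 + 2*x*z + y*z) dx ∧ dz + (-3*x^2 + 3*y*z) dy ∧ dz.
d(omega) = (-6*x - z) dx ∧ dy ∧ dz

For a 2-form omega = sum_{i<j} g_{ij} dx_i ∧ dx_j, the exterior derivative is
  d(omega) = sum_{i<j} d(g_{ij}) ∧ dx_i ∧ dx_j = sum_{i<j, k} (∂g_{ij}/∂x_k) dx_k ∧ dx_i ∧ dx_j.
Expand each term, using dx_k ∧ dx_i ∧ dx_j = sgn(permutation) dx_{(a)} ∧ dx_{(b)} ∧ dx_{(c)} with (a < b < c) sorted:
  d(2*x^2 + 2*x*z + y*z) includes (∂/∂y)(2*x^2 + 2*x*z + y*z) dy = (z) dy, which multiplied by dx ∧ dz gives (-z) dx ∧ dy ∧ dz
  d(-3*x^2 + 3*y*z) includes (∂/∂x)(-3*x^2 + 3*y*z) dx = (-6*x) dx, which multiplied by dy ∧ dz gives (-6*x) dx ∧ dy ∧ dz
Collecting like 3-forms: d(omega) = (-6*x - z) dx ∧ dy ∧ dz.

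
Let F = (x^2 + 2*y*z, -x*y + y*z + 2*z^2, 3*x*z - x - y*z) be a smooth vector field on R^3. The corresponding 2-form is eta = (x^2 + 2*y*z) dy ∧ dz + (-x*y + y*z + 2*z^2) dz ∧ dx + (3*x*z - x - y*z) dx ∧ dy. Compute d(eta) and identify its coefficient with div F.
d(eta) = (4*x - y + z) dx ∧ dy ∧ dz; div F = 4*x - y + z

For a 2-form in R^3 of the form above, applying d gives a 3-form with coefficient ∂P/∂x + ∂Q/∂y + ∂R/∂z:
  ∂P/∂x = 2*x
  ∂Q/∂y = -x + z
  ∂R/∂z = 3*x - y
Sum = 4*x - y + z, which is exactly div F.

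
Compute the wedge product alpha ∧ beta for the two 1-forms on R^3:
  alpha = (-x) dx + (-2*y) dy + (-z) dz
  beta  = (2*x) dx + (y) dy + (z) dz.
alpha ∧ beta = (3*x*y) dx ∧ dy + (x*z) dx ∧ dz + (-y*z) dy ∧ dz

Distribute the wedge, using dx_i ∧ dx_j = -dx_j ∧ dx_i and dx_i ∧ dx_i = 0. For each pair (i, j) with i < j, the coefficient of dx_i ∧ dx_j in alpha ∧ beta is (alpha_i * beta_j - alpha_j * beta_i). Collecting: alpha ∧ beta = (3*x*y) dx ∧ dy + (x*z) dx ∧ dz + (-y*z) dy ∧ dz.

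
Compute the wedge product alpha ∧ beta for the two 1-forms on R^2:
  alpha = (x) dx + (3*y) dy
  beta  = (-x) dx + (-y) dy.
alpha ∧ beta = (2*x*y) dx ∧ dy

Distribute the wedge, using dx_i ∧ dx_j = -dx_j ∧ dx_i and dx_i ∧ dx_i = 0. For each pair (i, j) with i < j, the coefficient of dx_i ∧ dx_j in alpha ∧ beta is (alpha_i * beta_j - alpha_j * beta_i). Collecting: alpha ∧ beta = (2*x*y) dx ∧ dy.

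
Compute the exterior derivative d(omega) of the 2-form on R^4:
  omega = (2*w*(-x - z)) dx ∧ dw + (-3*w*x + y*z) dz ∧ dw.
d(omega) = (-w) dx ∧ dz ∧ dw + (z) dy ∧ dz ∧ dw

For a 2-form omega = sum_{i<j} g_{ij} dx_i ∧ dx_j, the exterior derivative is
  d(omega) = sum_{i<j} d(g_{ij}) ∧ dx_i ∧ dx_j = sum_{i<j, k} (∂g_{ij}/∂x_k) dx_k ∧ dx_i ∧ dx_j.
Expand each term, using dx_k ∧ dx_i ∧ dx_j = sgn(permutation) dx_{(a)} ∧ dx_{(b)} ∧ dx_{(c)} with (a < b < c) sorted:
  d(2*w*(-x - z)) includes (∂/∂z)(2*w*(-x - z)) dz = (-2*w) dz, which multiplied by dx ∧ dw gives (2*w) dx ∧ dz ∧ dw
  d(-3*w*x + y*z) includes (∂/∂x)(-3*w*x + y*z) dx = (-3*w) dx, which multiplied by dz ∧ dw gives (-3*w) dx ∧ dz ∧ dw
  d(-3*w*x + y*z) includes (∂/∂y)(-3*w*x + y*z) dy = (z) dy, which multiplied by dz ∧ dw gives (z) dy ∧ dz ∧ dw
Collecting like 3-forms: d(omega) = (-w) dx ∧ dz ∧ dw + (z) dy ∧ dz ∧ dw.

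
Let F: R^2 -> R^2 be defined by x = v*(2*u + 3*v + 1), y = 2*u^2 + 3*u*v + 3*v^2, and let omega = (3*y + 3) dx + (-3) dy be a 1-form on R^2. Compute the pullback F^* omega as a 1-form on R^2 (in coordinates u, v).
F^* omega = (12*u^2*v + 18*u*v^2 - 12*u + 18*v^3 - 3*v) du + (12*u^3 + 54*u^2*v + 6*u^2 + 72*u*v^2 + 9*u*v - 3*u + 54*v^3 + 9*v^2 + 3) dv

Using F^*(f dg) = (f ∘ F) d(g ∘ F), substitute each coordinate x_i by F_i(u, v) in f_i, and replace dx_i by d F_i = (∂F_i/∂u) du + (∂F_i/∂v) dv.
  For the x component: f_1(F) = 6*u^2 + 9*u*v + 9*v^2 + 3; d F_1 = (2*v) du + (2*u + 6*v + 1) dv
  For the y component: f_2(F) = -3; d F_2 = (4*u + 3*v) du + (3*u + 6*v) dv
Combining and collecting du, dv coefficients:
  coeff of du: 12*u^2*v + 18*u*v^2 - 12*u + 18*v^3 - 3*v
  coeff of dv: 12*u^3 + 54*u^2*v + 6*u^2 + 72*u*v^2 + 9*u*v - 3*u + 54*v^3 + 9*v^2 + 3
F^* omega = (12*u^2*v + 18*u*v^2 - 12*u + 18*v^3 - 3*v) du + (12*u^3 + 54*u^2*v + 6*u^2 + 72*u*v^2 + 9*u*v - 3*u + 54*v^3 + 9*v^2 + 3) dv.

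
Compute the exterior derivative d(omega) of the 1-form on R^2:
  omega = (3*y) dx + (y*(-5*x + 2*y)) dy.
d(omega) = (-5*y - 3) dx ∧ dy

For a 1-form omega = sum_i f_i dx_i, the exterior derivative is
  d(omega) = sum_{i < j} (∂f_j/∂x_i - ∂f_i/∂x_j) dx_i ∧ dx_j.
  coefficient of dx ∧ dy: ∂f_2/∂x - ∂f_1/∂y = ∂(y*(-5*x + 2*y))/∂x - ∂(3*y)/∂y = -5*y - 3
Assembling: d(omega) = (-5*y - 3) dx ∧ dy.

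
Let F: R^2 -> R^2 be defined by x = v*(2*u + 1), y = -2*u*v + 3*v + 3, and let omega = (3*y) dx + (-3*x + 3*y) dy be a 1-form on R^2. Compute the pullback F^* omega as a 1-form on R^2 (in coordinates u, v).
F^* omega = (v^2*(12*u + 6)) du + (12*u^2*v - 36*u*v + 27*v + 36) dv

Using F^*(f dg) = (f ∘ F) d(g ∘ F), substitute each coordinate x_i by F_i(u, v) in f_i, and replace dx_i by d F_i = (∂F_i/∂u) du + (∂F_i/∂v) dv.
  For the x component: f_1(F) = -6*u*v + 9*v + 9; d F_1 = (2*v) du + (2*u + 1) dv
  For the y component: f_2(F) = -12*u*v + 6*v + 9; d F_2 = (-2*v) du + (3 - 2*u) dv
Combining and collecting du, dv coefficients:
  coeff of du: v^2*(12*u + 6)
  coeff of dv: 12*u^2*v - 36*u*v + 27*v + 36
F^* omega = (v^2*(12*u + 6)) du + (12*u^2*v - 36*u*v + 27*v + 36) dv.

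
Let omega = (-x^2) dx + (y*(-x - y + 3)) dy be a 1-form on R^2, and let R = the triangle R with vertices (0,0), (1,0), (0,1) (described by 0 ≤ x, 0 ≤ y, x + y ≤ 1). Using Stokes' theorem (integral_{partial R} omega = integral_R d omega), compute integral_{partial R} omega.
integral_(partial R) omega = -1/6

Stokes: integral_partial_R omega = integral_R d omega with d omega = (∂Q/∂x - ∂P/∂y) dx ∧ dy.
  ∂Q/∂x = -y
  ∂P/∂y = 0
  integrand = ∂Q/∂x - ∂P/∂y = -y.
Integrating over R: integral_0^1 integral_0^{1-x} (-y) dy dx = -1/6.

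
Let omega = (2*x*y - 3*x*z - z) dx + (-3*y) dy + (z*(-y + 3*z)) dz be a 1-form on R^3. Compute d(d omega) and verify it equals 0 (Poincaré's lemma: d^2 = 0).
d(d omega) = 0

Step 1: d omega = sum_{i<j} (∂f_j/∂x_i - ∂f_i/∂x_j) dx_i ∧ dx_j:
  coeff of dx ∧ dy: -2*x
  coeff of dx ∧ dz: 3*x + 1
  coeff of dy ∧ dz: -z
Step 2: Apply d again to each 2-form coefficient. The only possible 3-form in R^3 is dx ∧ dy ∧ dz, with coefficient
  ∂(coeff of dy∧dz)/∂x - ∂(coeff of dx∧dz)/∂y + ∂(coeff of dx∧dy)/∂z
  = ∂/∂x (-z) - ∂/∂y (3*x + 1) + ∂/∂z (-2*x).
Each of these terms simplifies to sums of mixed partials that cancel in pairs. The result is 0 (by equality of mixed partials for smooth functions — Schwarz / Clairaut).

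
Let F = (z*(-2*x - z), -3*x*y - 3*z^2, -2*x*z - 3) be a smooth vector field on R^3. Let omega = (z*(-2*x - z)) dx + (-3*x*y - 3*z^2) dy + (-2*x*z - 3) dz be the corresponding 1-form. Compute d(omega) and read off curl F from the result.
d(omega) = (6*z) dy ∧ dz + (-2*x) dz ∧ dx + (-3*y) dx ∧ dy; curl F = (6*z, -2*x, -3*y)

d omega = sum_{i<j} (∂f_j/∂x_i - ∂f_i/∂x_j) dx_i ∧ dx_j. Under the identification (dy ∧ dz, dz ∧ dx, dx ∧ dy) ↔ (e_x, e_y, e_z), the coefficients are exactly the components of curl F. Compute:
  ∂R/∂y - ∂Q/∂z = (0) - (-6*z) = 6*z
  ∂P/∂z - ∂R/∂x = (-2*x - 2*z) - (-2*z) = -2*x
  ∂Q/∂x - ∂P/∂y = (-3*y) - (0) = -3*y.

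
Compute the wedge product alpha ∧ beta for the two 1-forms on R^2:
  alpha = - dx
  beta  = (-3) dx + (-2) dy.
alpha ∧ beta = (2) dx ∧ dy

Distribute the wedge, using dx_i ∧ dx_j = -dx_j ∧ dx_i and dx_i ∧ dx_i = 0. For each pair (i, j) with i < j, the coefficient of dx_i ∧ dx_j in alpha ∧ beta is (alpha_i * beta_j - alpha_j * beta_i). Collecting: alpha ∧ beta = (2) dx ∧ dy.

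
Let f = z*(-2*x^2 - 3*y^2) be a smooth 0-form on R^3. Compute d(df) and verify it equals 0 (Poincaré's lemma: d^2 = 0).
d(df) = 0

Step 1: df = sum_i (∂f/∂x_i) dx_i = (-4*x*z) dx + (-6*y*z) dy + (-2*x^2 - 3*y^2) dz.
Step 2: Apply d again. Using the 1-form formula, the coefficient of dx ∧ dy in d(df) is ∂^2 f/∂x ∂y - ∂^2 f/∂y ∂x = (0) - (0) = 0 (equality of mixed partials for smooth f).
Similarly for dx ∧ dz and dy ∧ dz — all coefficients vanish. So d(df) = 0.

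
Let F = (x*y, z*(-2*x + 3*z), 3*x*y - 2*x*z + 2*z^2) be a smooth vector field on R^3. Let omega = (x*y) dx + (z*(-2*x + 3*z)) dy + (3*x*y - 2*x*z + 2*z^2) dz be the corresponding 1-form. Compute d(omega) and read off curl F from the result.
d(omega) = (5*x - 6*z) dy ∧ dz + (-3*y + 2*z) dz ∧ dx + (-x - 2*z) dx ∧ dy; curl F = (5*x - 6*z, -3*y + 2*z, -x - 2*z)

d omega = sum_{i<j} (∂f_j/∂x_i - ∂f_i/∂x_j) dx_i ∧ dx_j. Under the identification (dy ∧ dz, dz ∧ dx, dx ∧ dy) ↔ (e_x, e_y, e_z), the coefficients are exactly the components of curl F. Compute:
  ∂R/∂y - ∂Q/∂z = (3*x) - (-2*x + 6*z) = 5*x - 6*z
  ∂P/∂z - ∂R/∂x = (0) - (3*y - 2*z) = -3*y + 2*z
  ∂Q/∂x - ∂P/∂y = (-2*z) - (x) = -x - 2*z.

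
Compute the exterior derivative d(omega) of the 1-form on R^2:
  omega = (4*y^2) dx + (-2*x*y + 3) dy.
d(omega) = (-10*y) dx ∧ dy

For a 1-form omega = sum_i f_i dx_i, the exterior derivative is
  d(omega) = sum_{i < j} (∂f_j/∂x_i - ∂f_i/∂x_j) dx_i ∧ dx_j.
  coefficient of dx ∧ dy: ∂f_2/∂x - ∂f_1/∂y = ∂(-2*x*y + 3)/∂x - ∂(4*y^2)/∂y = -10*y
Assembling: d(omega) = (-10*y) dx ∧ dy.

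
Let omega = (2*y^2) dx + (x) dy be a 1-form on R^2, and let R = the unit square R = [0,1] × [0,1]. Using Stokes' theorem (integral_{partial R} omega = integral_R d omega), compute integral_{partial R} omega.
integral_(partial R) omega = -1

Stokes: integral_partial_R omega = integral_R d omega with d omega = (∂Q/∂x - ∂P/∂y) dx ∧ dy.
  ∂Q/∂x = 1
  ∂P/∂y = 4*y
  integrand = ∂Q/∂x - ∂P/∂y = 1 - 4*y.
Integrating over R: integral_0^1 integral_0^1 (1 - 4*y) dx dy = -1.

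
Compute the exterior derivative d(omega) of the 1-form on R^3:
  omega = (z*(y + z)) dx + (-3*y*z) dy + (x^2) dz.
d(omega) = (-z) dx ∧ dy + (2*x - y - 2*z) dx ∧ dz + (3*y) dy ∧ dz

For a 1-form omega = sum_i f_i dx_i, the exterior derivative is
  d(omega) = sum_{i < j} (∂f_j/∂x_i - ∂f_i/∂x_j) dx_i ∧ dx_j.
  coefficient of dx ∧ dy: ∂f_2/∂x - ∂f_1/∂y = ∂(-3*y*z)/∂x - ∂(z*(y + z))/∂y = -z
  coefficient of dx ∧ dz: ∂f_3/∂x - ∂f_1/∂z = ∂(x^2)/∂x - ∂(z*(y + z))/∂z = 2*x - y - 2*z
  coefficient of dy ∧ dz: ∂f_3/∂y - ∂f_2/∂z = ∂(x^2)/∂y - ∂(-3*y*z)/∂z = 3*y
Assembling: d(omega) = (-z) dx ∧ dy + (2*x - y - 2*z) dx ∧ dz + (3*y) dy ∧ dz.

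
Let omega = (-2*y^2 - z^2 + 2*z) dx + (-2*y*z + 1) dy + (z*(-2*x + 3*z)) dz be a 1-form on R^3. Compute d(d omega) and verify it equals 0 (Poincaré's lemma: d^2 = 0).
d(d omega) = 0

Step 1: d omega = sum_{i<j} (∂f_j/∂x_i - ∂f_i/∂x_j) dx_i ∧ dx_j:
  coeff of dx ∧ dy: 4*y
  coeff of dx ∧ dz: -2
  coeff of dy ∧ dz: 2*y
Step 2: Apply d again to each 2-form coefficient. The only possible 3-form in R^3 is dx ∧ dy ∧ dz, with coefficient
  ∂(coeff of dy∧dz)/∂x - ∂(coeff of dx∧dz)/∂y + ∂(coeff of dx∧dy)/∂z
  = ∂/∂x (2*y) - ∂/∂y (-2) + ∂/∂z (4*y).
Each of these terms simplifies to sums of mixed partials that cancel in pairs. The result is 0 (by equality of mixed partials for smooth functions — Schwarz / Clairaut).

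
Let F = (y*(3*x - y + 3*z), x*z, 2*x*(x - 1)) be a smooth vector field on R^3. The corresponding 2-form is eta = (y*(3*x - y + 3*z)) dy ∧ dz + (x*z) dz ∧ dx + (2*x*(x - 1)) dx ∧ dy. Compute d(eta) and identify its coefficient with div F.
d(eta) = (3*y) dx ∧ dy ∧ dz; div F = 3*y

For a 2-form in R^3 of the form above, applying d gives a 3-form with coefficient ∂P/∂x + ∂Q/∂y + ∂R/∂z:
  ∂P/∂x = 3*y
  ∂Q/∂y = 0
  ∂R/∂z = 0
Sum = 3*y, which is exactly div F.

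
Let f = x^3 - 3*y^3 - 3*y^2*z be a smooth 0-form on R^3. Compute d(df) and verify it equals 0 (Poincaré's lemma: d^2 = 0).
d(df) = 0

Step 1: df = sum_i (∂f/∂x_i) dx_i = (3*x^2) dx + (3*y*(-3*y - 2*z)) dy + (-3*y^2) dz.
Step 2: Apply d again. Using the 1-form formula, the coefficient of dx ∧ dy in d(df) is ∂^2 f/∂x ∂y - ∂^2 f/∂y ∂x = (0) - (0) = 0 (equality of mixed partials for smooth f).
Similarly for dx ∧ dz and dy ∧ dz — all coefficients vanish. So d(df) = 0.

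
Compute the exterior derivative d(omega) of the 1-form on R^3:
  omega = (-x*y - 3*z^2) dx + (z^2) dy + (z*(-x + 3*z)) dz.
d(omega) = (x) dx ∧ dy + (5*z) dx ∧ dz + (-2*z) dy ∧ dz

For a 1-form omega = sum_i f_i dx_i, the exterior derivative is
  d(omega) = sum_{i < j} (∂f_j/∂x_i - ∂f_i/∂x_j) dx_i ∧ dx_j.
  coefficient of dx ∧ dy: ∂f_2/∂x - ∂f_1/∂y = ∂(z^2)/∂x - ∂(-x*y - 3*z^2)/∂y = x
  coefficient of dx ∧ dz: ∂f_3/∂x - ∂f_1/∂z = ∂(z*(-x + 3*z))/∂x - ∂(-x*y - 3*z^2)/∂z = 5*z
  coefficient of dy ∧ dz: ∂f_3/∂y - ∂f_2/∂z = ∂(z*(-x + 3*z))/∂y - ∂(z^2)/∂z = -2*z
Assembling: d(omega) = (x) dx ∧ dy + (5*z) dx ∧ dz + (-2*z) dy ∧ dz.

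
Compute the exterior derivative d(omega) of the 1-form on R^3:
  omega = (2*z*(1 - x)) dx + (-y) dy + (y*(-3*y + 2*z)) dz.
d(omega) = (2*x - 2) dx ∧ dz + (-6*y + 2*z) dy ∧ dz

For a 1-form omega = sum_i f_i dx_i, the exterior derivative is
  d(omega) = sum_{i < j} (∂f_j/∂x_i - ∂f_i/∂x_j) dx_i ∧ dx_j.
  coefficient of dx ∧ dz: ∂f_3/∂x - ∂f_1/∂z = ∂(y*(-3*y + 2*z))/∂x - ∂(2*z*(1 - x))/∂z = 2*x - 2
  coefficient of dy ∧ dz: ∂f_3/∂y - ∂f_2/∂z = ∂(y*(-3*y + 2*z))/∂y - ∂(-y)/∂z = -6*y + 2*z
Assembling: d(omega) = (2*x - 2) dx ∧ dz + (-6*y + 2*z) dy ∧ dz.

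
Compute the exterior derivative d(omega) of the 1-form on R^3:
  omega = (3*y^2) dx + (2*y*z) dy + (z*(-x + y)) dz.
d(omega) = (-6*y) dx ∧ dy + (-z) dx ∧ dz + (-2*y + z) dy ∧ dz

For a 1-form omega = sum_i f_i dx_i, the exterior derivative is
  d(omega) = sum_{i < j} (∂f_j/∂x_i - ∂f_i/∂x_j) dx_i ∧ dx_j.
  coefficient of dx ∧ dy: ∂f_2/∂x - ∂f_1/∂y = ∂(2*y*z)/∂x - ∂(3*y^2)/∂y = -6*y
  coefficient of dx ∧ dz: ∂f_3/∂x - ∂f_1/∂z = ∂(z*(-x + y))/∂x - ∂(3*y^2)/∂z = -z
  coefficient of dy ∧ dz: ∂f_3/∂y - ∂f_2/∂z = ∂(z*(-x + y))/∂y - ∂(2*y*z)/∂z = -2*y + z
Assembling: d(omega) = (-6*y) dx ∧ dy + (-z) dx ∧ dz + (-2*y + z) dy ∧ dz.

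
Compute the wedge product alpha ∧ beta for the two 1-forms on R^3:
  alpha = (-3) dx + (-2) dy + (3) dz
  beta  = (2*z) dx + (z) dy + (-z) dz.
alpha ∧ beta = (z) dx ∧ dy + (-3*z) dx ∧ dz + (-z) dy ∧ dz

Distribute the wedge, using dx_i ∧ dx_j = -dx_j ∧ dx_i and dx_i ∧ dx_i = 0. For each pair (i, j) with i < j, the coefficient of dx_i ∧ dx_j in alpha ∧ beta is (alpha_i * beta_j - alpha_j * beta_i). Collecting: alpha ∧ beta = (z) dx ∧ dy + (-3*z) dx ∧ dz + (-z) dy ∧ dz.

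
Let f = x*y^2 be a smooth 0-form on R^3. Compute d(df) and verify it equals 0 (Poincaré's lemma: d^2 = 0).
d(df) = 0

Step 1: df = sum_i (∂f/∂x_i) dx_i = (y^2) dx + (2*x*y) dy + (0) dz.
Step 2: Apply d again. Using the 1-form formula, the coefficient of dx ∧ dy in d(df) is ∂^2 f/∂x ∂y - ∂^2 f/∂y ∂x = (2*y) - (2*y) = 0 (equality of mixed partials for smooth f).
Similarly for dx ∧ dz and dy ∧ dz — all coefficients vanish. So d(df) = 0.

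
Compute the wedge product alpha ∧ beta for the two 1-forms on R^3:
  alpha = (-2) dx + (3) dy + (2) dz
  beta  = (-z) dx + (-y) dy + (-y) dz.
alpha ∧ beta = (2*y + 3*z) dx ∧ dy + (2*y + 2*z) dx ∧ dz + (-y) dy ∧ dz

Distribute the wedge, using dx_i ∧ dx_j = -dx_j ∧ dx_i and dx_i ∧ dx_i = 0. For each pair (i, j) with i < j, the coefficient of dx_i ∧ dx_j in alpha ∧ beta is (alpha_i * beta_j - alpha_j * beta_i). Collecting: alpha ∧ beta = (2*y + 3*z) dx ∧ dy + (2*y + 2*z) dx ∧ dz + (-y) dy ∧ dz.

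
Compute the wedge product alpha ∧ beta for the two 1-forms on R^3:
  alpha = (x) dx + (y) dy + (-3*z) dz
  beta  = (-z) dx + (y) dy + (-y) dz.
alpha ∧ beta = (y*(x + z)) dx ∧ dy + (-x*y - 3*z^2) dx ∧ dz + (y*(-y + 3*z)) dy ∧ dz

Distribute the wedge, using dx_i ∧ dx_j = -dx_j ∧ dx_i and dx_i ∧ dx_i = 0. For each pair (i, j) with i < j, the coefficient of dx_i ∧ dx_j in alpha ∧ beta is (alpha_i * beta_j - alpha_j * beta_i). Collecting: alpha ∧ beta = (y*(x + z)) dx ∧ dy + (-x*y - 3*z^2) dx ∧ dz + (y*(-y + 3*z)) dy ∧ dz.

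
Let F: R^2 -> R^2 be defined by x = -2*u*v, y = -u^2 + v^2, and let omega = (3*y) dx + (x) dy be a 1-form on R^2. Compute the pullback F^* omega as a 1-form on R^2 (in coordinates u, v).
F^* omega = (10*u^2*v - 6*v^3) du + (6*u^3 - 10*u*v^2) dv

Using F^*(f dg) = (f ∘ F) d(g ∘ F), substitute each coordinate x_i by F_i(u, v) in f_i, and replace dx_i by d F_i = (∂F_i/∂u) du + (∂F_i/∂v) dv.
  For the x component: f_1(F) = -3*u^2 + 3*v^2; d F_1 = (-2*v) du + (-2*u) dv
  For the y component: f_2(F) = -2*u*v; d F_2 = (-2*u) du + (2*v) dv
Combining and collecting du, dv coefficients:
  coeff of du: 10*u^2*v - 6*v^3
  coeff of dv: 6*u^3 - 10*u*v^2
F^* omega = (10*u^2*v - 6*v^3) du + (6*u^3 - 10*u*v^2) dv.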